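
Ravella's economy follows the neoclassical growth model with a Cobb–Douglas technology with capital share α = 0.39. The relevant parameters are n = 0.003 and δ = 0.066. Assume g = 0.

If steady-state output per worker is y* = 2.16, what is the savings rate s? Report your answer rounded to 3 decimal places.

Steady state requires s·f(k) = (n + δ)·k, i.e. s·k^α = (n + δ)·k.
Since y* = [s/(n + δ)]^(α/(1−α)), we have s/(n + δ) = (y*)^((1−α)/α) = 2.16^1.5641 = 3.3352.
Therefore s = 3.3352 × (n + δ) = 3.3352 × 0.069 = 0.2301.

s ≈ 0.230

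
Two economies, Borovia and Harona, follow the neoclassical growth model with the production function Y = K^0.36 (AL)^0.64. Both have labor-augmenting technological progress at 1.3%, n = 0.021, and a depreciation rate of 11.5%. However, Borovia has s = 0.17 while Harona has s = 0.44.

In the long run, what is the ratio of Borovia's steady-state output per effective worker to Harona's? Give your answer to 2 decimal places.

y*_B / y*_H ≈ 0.59

Steady-state y* = [s/(n + g + δ)]^(α/(1−α)), so the ratio is [ (s_B/(n + g + δ)_B) / (s_H/(n + g + δ)_H) ]^0.5625.
s_B/(n + g + δ)_B = 0.17/0.149 = 1.1409; s_H/(n + g + δ)_H = 0.44/0.149 = 2.9530.
Ratio = (1.1409/2.9530)^0.5625 = 0.3864^0.5625 ≈ 0.5857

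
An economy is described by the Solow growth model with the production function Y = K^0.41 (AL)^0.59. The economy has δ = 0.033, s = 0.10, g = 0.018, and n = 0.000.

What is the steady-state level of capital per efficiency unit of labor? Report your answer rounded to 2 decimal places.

In steady state, investment equals break-even investment: s·k^α = (n + g + δ)·k.
Rearranging, k^(1−α) = s / (n + g + δ).
k^0.59 = 0.10 / (0.000 + 0.018 + 0.033) = 0.10 / 0.051 = 1.9608
k* = 1.9608^(1/0.59) ≈ 3.1308

k* ≈ 3.13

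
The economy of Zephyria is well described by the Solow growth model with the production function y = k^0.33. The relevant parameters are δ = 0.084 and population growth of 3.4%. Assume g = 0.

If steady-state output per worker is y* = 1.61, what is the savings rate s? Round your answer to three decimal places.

s ≈ 0.310

In steady state, investment equals break-even investment: s·k^α = (n + δ)·k.
Since y* = [s/(n + δ)]^(α/(1−α)), we have s/(n + δ) = (y*)^((1−α)/α) = 1.61^2.0303 = 2.6298.
Therefore s = 2.6298 × (n + δ) = 2.6298 × 0.118 = 0.3103.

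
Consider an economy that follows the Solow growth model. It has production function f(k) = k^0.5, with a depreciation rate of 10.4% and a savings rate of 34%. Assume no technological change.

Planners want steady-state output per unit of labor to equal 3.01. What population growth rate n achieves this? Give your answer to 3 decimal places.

At the steady state, Δk = 0, so s·k^α = (n + δ)·k.
Since y* = [s/(n + δ)]^(α/(1−α)), we have s/(n + δ) = (y*)^((1−α)/α) = 3.01^1 = 3.0100.
Therefore n + δ = s / 3.0100 = 0.34 / 3.0100 = 0.1130, so n = 0.1130 − 0.104 = 0.0090.

n ≈ 0.009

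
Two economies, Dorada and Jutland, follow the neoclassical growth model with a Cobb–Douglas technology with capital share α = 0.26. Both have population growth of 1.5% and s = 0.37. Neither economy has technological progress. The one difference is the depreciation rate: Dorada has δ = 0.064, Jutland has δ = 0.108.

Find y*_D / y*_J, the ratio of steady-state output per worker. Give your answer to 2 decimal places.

Steady-state y* = [s/(n + δ)]^(α/(1−α)), so the ratio is [ (s_D/(n + δ)_D) / (s_J/(n + δ)_J) ]^0.3514.
s_D/(n + δ)_D = 0.37/0.079 = 4.6835; s_J/(n + δ)_J = 0.37/0.123 = 3.0081.
Ratio = (4.6835/3.0081)^0.3514 = 1.5570^0.3514 ≈ 1.1683

y*_D / y*_J ≈ 1.17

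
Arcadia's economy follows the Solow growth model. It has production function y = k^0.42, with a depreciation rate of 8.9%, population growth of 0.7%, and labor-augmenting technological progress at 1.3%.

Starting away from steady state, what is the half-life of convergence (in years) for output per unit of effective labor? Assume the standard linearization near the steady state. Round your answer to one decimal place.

t_½ ≈ 11.0 years

Near the steady state the convergence rate is λ = (1 − α)(n + g + δ).
λ = (1 − 0.42) × 0.109 = 0.58 × 0.109 = 0.06322
Half-life = ln 2 / λ = 0.6931 / 0.06322 ≈ 10.96 years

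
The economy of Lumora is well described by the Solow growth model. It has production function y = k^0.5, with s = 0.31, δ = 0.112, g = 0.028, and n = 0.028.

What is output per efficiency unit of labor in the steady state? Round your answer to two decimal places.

Steady state requires s·f(k) = (n + g + δ)·k, i.e. s·k^α = (n + g + δ)·k.
Dividing both sides by k: k^(1−α) = s / (n + g + δ).
k^0.5 = 0.31 / (0.028 + 0.028 + 0.112) = 0.31 / 0.168 = 1.8452
k* = 1.8452^(1/0.5) ≈ 3.4048
y* = (k*)^α = 3.4048^0.5 ≈ 1.8452

y* ≈ 1.85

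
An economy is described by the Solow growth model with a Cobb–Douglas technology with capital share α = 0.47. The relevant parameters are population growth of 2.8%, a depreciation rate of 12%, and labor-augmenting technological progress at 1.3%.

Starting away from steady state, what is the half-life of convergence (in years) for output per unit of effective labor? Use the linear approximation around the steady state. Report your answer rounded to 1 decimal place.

about 8.1 years

Near the steady state the convergence rate is λ = (1 − α)(n + g + δ).
λ = (1 − 0.47) × 0.161 = 0.53 × 0.161 = 0.08533
Half-life = ln 2 / λ = 0.6931 / 0.08533 ≈ 8.12 years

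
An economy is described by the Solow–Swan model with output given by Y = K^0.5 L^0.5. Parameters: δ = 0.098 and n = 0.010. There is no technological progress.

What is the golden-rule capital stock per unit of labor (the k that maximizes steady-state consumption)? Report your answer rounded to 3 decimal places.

k_gold ≈ 21.433

The golden rule sets f'(k) = n + δ, i.e. α·k^(α−1) = n + δ.
So k^(1−α) = α / (n + δ) = 0.5 / 0.108 = 4.6296.
k_gold = 4.6296^(1/0.5) ≈ 21.4332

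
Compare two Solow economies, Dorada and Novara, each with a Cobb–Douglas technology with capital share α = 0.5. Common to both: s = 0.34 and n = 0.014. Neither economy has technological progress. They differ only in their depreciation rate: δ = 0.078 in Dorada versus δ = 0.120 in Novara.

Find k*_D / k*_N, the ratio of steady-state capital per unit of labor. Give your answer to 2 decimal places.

Steady-state k* = [s/(n + δ)]^(1/(1−α)), so the ratio is [ (s_D/(n + δ)_D) / (s_N/(n + δ)_N) ]^2.
s_D/(n + δ)_D = 0.34/0.092 = 3.6957; s_N/(n + δ)_N = 0.34/0.134 = 2.5373.
Ratio = (3.6957/2.5373)^2 = 1.4565^2 ≈ 2.1214

ratio ≈ 2.12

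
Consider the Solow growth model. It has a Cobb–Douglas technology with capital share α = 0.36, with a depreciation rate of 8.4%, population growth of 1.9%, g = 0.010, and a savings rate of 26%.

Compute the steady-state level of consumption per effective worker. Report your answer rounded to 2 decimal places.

At the steady state, Δk = 0, so s·k^α = (n + g + δ)·k.
Dividing both sides by k: k^(1−α) = s / (n + g + δ).
k^0.64 = 0.26 / (0.019 + 0.010 + 0.084) = 0.26 / 0.113 = 2.3009
k* = 2.3009^(1/0.64) ≈ 3.6768
y* = (k*)^α = 3.6768^0.36 ≈ 1.5980
c* = (1 − s)·y* = (1 − 0.26) × 1.5980 ≈ 1.1825

c* = 1.18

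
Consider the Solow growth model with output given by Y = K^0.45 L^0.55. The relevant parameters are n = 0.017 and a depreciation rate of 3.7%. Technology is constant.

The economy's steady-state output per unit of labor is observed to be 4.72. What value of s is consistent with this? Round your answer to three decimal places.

s ≈ 0.360

At the steady state, Δk = 0, so s·k^α = (n + δ)·k.
Since y* = [s/(n + δ)]^(α/(1−α)), we have s/(n + δ) = (y*)^((1−α)/α) = 4.72^1.2222 = 6.6633.
Therefore s = 6.6633 × (n + δ) = 6.6633 × 0.054 = 0.3598.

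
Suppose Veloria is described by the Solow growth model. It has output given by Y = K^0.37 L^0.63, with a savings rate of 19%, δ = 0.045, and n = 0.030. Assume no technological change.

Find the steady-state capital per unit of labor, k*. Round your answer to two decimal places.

k* ≈ 4.37

Steady state requires s·f(k) = (n + δ)·k, i.e. s·k^α = (n + δ)·k.
Dividing both sides by k: k^(1−α) = s / (n + δ).
k^0.63 = 0.19 / (0.030 + 0.045) = 0.19 / 0.075 = 2.5333
k* = 2.5333^(1/0.63) ≈ 4.3729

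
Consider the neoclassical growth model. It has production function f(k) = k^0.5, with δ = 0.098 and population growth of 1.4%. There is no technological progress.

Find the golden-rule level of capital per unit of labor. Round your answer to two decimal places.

The golden rule sets f'(k) = n + δ, i.e. α·k^(α−1) = n + δ.
So k^(1−α) = α / (n + δ) = 0.5 / 0.112 = 4.4643.
k_gold = 4.4643^(1/0.5) ≈ 19.9300

k_gold ≈ 19.93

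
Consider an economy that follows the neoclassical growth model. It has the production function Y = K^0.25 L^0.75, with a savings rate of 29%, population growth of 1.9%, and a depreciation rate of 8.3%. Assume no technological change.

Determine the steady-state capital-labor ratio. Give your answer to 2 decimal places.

k* ≈ 4.03

In steady state, investment equals break-even investment: s·k^α = (n + δ)·k.
Dividing both sides by k: k^(1−α) = s / (n + δ).
k^0.75 = 0.29 / (0.019 + 0.083) = 0.29 / 0.102 = 2.8431
k* = 2.8431^(1/0.75) ≈ 4.0277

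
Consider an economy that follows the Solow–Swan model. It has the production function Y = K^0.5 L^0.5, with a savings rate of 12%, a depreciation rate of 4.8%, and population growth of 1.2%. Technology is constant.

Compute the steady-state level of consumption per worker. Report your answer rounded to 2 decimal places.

Steady state requires s·f(k) = (n + δ)·k, i.e. s·k^α = (n + δ)·k.
Rearranging, k^(1−α) = s / (n + δ).
k^0.5 = 0.12 / (0.012 + 0.048) = 0.12 / 0.060 = 2.0000
k* = 2.0000^(1/0.5) ≈ 4.0000
y* = (k*)^α = 4.0000^0.5 ≈ 2.0000
c* = (1 − s)·y* = (1 − 0.12) × 2.0000 ≈ 1.7600

c* ≈ 1.76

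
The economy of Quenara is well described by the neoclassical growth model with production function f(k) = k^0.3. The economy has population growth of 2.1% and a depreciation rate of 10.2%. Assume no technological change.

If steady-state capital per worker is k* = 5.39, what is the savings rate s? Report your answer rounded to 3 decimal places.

At the steady state, Δk = 0, so s·k^α = (n + δ)·k.
So s / (n + δ) = (k*)^(1−α) = 5.39^0.7 = 3.2517.
Therefore s = 3.2517 × (n + δ) = 3.2517 × 0.123 = 0.4000.

s ≈ 0.400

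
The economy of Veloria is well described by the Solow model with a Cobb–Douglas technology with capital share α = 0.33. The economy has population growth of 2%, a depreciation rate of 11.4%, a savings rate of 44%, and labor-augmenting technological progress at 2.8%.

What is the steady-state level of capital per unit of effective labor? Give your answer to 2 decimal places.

In steady state, investment equals break-even investment: s·k^α = (n + g + δ)·k.
Dividing both sides by k: k^(1−α) = s / (n + g + δ).
k^0.67 = 0.44 / (0.020 + 0.028 + 0.114) = 0.44 / 0.162 = 2.7160
k* = 2.7160^(1/0.67) ≈ 4.4428

k* ≈ 4.44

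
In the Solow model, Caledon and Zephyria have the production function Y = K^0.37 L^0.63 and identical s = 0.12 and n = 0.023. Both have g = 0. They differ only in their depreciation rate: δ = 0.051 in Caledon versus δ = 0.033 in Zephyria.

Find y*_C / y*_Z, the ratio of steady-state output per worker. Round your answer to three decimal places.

Steady-state y* = [s/(n + δ)]^(α/(1−α)), so the ratio is [ (s_C/(n + δ)_C) / (s_Z/(n + δ)_Z) ]^0.5873.
s_C/(n + δ)_C = 0.12/0.074 = 1.6216; s_Z/(n + δ)_Z = 0.12/0.056 = 2.1429.
Ratio = (1.6216/2.1429)^0.5873 = 0.7567^0.5873 ≈ 0.8490

y*_C / y*_Z ≈ 0.849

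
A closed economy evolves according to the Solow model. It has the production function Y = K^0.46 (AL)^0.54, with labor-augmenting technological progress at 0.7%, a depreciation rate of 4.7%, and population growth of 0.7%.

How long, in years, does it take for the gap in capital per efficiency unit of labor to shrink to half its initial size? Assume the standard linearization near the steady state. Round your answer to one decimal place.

Near the steady state the convergence rate is λ = (1 − α)(n + g + δ).
λ = (1 − 0.46) × 0.061 = 0.54 × 0.061 = 0.03294
Half-life = ln 2 / λ = 0.6931 / 0.03294 ≈ 21.04 years

about 21.0 years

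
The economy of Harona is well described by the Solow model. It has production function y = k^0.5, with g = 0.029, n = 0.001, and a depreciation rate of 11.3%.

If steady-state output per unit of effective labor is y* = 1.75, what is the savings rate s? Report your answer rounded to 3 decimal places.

In steady state, investment equals break-even investment: s·k^α = (n + g + δ)·k.
Since y* = [s/(n + g + δ)]^(α/(1−α)), we have s/(n + g + δ) = (y*)^((1−α)/α) = 1.75^1 = 1.7500.
Therefore s = 1.7500 × (n + g + δ) = 1.7500 × 0.143 = 0.2503.

s ≈ 0.250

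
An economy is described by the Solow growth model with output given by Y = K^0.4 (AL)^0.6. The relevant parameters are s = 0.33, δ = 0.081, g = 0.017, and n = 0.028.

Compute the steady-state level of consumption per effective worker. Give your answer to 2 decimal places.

Steady state requires s·f(k) = (n + g + δ)·k, i.e. s·k^α = (n + g + δ)·k.
Rearranging, k^(1−α) = s / (n + g + δ).
k^0.6 = 0.33 / (0.028 + 0.017 + 0.081) = 0.33 / 0.126 = 2.6190
k* = 2.6190^(1/0.6) ≈ 4.9761
y* = (k*)^α = 4.9761^0.4 ≈ 1.9000
c* = (1 − s)·y* = (1 − 0.33) × 1.9000 ≈ 1.2730

c* = 1.27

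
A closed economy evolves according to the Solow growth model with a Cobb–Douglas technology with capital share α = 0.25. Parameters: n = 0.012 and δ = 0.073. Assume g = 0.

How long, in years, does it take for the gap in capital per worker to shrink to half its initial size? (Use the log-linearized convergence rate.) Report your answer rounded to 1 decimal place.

Near the steady state the convergence rate is λ = (1 − α)(n + δ).
λ = (1 − 0.25) × 0.085 = 0.75 × 0.085 = 0.06375
Half-life = ln 2 / λ = 0.6931 / 0.06375 ≈ 10.87 years

t_½ ≈ 10.9 years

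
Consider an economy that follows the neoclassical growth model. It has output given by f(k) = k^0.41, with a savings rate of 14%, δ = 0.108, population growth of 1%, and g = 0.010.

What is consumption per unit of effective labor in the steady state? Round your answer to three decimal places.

Steady state requires s·f(k) = (n + g + δ)·k, i.e. s·k^α = (n + g + δ)·k.
Dividing both sides by k: k^(1−α) = s / (n + g + δ).
k^0.59 = 0.14 / (0.010 + 0.010 + 0.108) = 0.14 / 0.128 = 1.0938
k* = 1.0938^(1/0.59) ≈ 1.1641
y* = (k*)^α = 1.1641^0.41 ≈ 1.0643
c* = (1 − s)·y* = (1 − 0.14) × 1.0643 ≈ 0.9153

c* = 0.915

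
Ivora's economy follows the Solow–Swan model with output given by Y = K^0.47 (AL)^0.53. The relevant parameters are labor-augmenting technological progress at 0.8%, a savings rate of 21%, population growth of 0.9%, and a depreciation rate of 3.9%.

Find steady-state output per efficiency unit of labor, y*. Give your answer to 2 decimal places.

In steady state, investment equals break-even investment: s·k^α = (n + g + δ)·k.
Dividing both sides by k: k^(1−α) = s / (n + g + δ).
k^0.53 = 0.21 / (0.009 + 0.008 + 0.039) = 0.21 / 0.056 = 3.7500
k* = 3.7500^(1/0.53) ≈ 12.1082
y* = (k*)^α = 12.1082^0.47 ≈ 3.2288

y* ≈ 3.23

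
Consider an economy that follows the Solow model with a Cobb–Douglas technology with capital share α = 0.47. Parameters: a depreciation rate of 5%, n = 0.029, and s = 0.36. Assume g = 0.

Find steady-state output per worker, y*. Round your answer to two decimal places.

y* = 3.84

In steady state, investment equals break-even investment: s·k^α = (n + δ)·k.
Rearranging, k^(1−α) = s / (n + δ).
k^0.53 = 0.36 / (0.029 + 0.050) = 0.36 / 0.079 = 4.5570
k* = 4.5570^(1/0.53) ≈ 17.4900
y* = (k*)^α = 17.4900^0.47 ≈ 3.8381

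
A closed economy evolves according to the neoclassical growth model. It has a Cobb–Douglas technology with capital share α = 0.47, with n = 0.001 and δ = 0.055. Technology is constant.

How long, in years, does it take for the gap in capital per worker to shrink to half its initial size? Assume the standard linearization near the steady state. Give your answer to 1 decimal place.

about 23.4 years

Near the steady state the convergence rate is λ = (1 − α)(n + δ).
λ = (1 − 0.47) × 0.056 = 0.53 × 0.056 = 0.02968
Half-life = ln 2 / λ = 0.6931 / 0.02968 ≈ 23.35 years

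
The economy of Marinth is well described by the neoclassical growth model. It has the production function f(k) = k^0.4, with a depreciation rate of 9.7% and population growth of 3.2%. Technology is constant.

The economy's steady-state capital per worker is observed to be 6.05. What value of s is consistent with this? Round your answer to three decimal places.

In steady state, investment equals break-even investment: s·k^α = (n + δ)·k.
So s / (n + δ) = (k*)^(1−α) = 6.05^0.6 = 2.9448.
Therefore s = 2.9448 × (n + δ) = 2.9448 × 0.129 = 0.3799.

s ≈ 0.380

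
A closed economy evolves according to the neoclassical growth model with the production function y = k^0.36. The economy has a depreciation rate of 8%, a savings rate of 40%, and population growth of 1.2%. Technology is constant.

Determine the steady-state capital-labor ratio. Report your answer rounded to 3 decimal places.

k* = 9.938

At the steady state, Δk = 0, so s·k^α = (n + δ)·k.
Rearranging, k^(1−α) = s / (n + δ).
k^0.64 = 0.40 / (0.012 + 0.080) = 0.40 / 0.092 = 4.3478
k* = 4.3478^(1/0.64) ≈ 9.9379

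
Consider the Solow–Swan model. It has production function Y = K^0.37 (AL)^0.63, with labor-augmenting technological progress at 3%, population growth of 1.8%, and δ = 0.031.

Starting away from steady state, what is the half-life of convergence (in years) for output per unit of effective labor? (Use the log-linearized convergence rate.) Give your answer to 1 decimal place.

t_½ ≈ 13.9 years

Near the steady state the convergence rate is λ = (1 − α)(n + g + δ).
λ = (1 − 0.37) × 0.079 = 0.63 × 0.079 = 0.04977
Half-life = ln 2 / λ = 0.6931 / 0.04977 ≈ 13.93 years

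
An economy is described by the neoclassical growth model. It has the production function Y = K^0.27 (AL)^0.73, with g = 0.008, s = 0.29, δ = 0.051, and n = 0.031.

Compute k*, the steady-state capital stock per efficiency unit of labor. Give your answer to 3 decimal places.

At the steady state, Δk = 0, so s·k^α = (n + g + δ)·k.
Dividing both sides by k: k^(1−α) = s / (n + g + δ).
k^0.73 = 0.29 / (0.031 + 0.008 + 0.051) = 0.29 / 0.090 = 3.2222
k* = 3.2222^(1/0.73) ≈ 4.9671

k* = 4.967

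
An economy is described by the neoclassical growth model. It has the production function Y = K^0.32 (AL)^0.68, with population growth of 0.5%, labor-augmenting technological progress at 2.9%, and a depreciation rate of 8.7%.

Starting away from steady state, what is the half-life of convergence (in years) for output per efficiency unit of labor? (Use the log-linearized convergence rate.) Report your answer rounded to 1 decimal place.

Near the steady state the convergence rate is λ = (1 − α)(n + g + δ).
λ = (1 − 0.32) × 0.121 = 0.68 × 0.121 = 0.08228
Half-life = ln 2 / λ = 0.6931 / 0.08228 ≈ 8.42 years

about 8.4 years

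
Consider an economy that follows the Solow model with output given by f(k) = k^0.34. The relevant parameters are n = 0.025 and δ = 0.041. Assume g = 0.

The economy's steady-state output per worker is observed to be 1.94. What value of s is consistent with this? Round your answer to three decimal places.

s ≈ 0.239

At the steady state, Δk = 0, so s·k^α = (n + δ)·k.
Since y* = [s/(n + δ)]^(α/(1−α)), we have s/(n + δ) = (y*)^((1−α)/α) = 1.94^1.9412 = 3.6198.
Therefore s = 3.6198 × (n + δ) = 3.6198 × 0.066 = 0.2389.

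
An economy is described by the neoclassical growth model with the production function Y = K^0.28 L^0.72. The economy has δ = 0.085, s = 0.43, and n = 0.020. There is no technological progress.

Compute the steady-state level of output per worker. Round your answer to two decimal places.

Steady state requires s·f(k) = (n + δ)·k, i.e. s·k^α = (n + δ)·k.
Rearranging, k^(1−α) = s / (n + δ).
k^0.72 = 0.43 / (0.020 + 0.085) = 0.43 / 0.105 = 4.0952
k* = 4.0952^(1/0.72) ≈ 7.0857
y* = (k*)^α = 7.0857^0.28 ≈ 1.7302

y* ≈ 1.73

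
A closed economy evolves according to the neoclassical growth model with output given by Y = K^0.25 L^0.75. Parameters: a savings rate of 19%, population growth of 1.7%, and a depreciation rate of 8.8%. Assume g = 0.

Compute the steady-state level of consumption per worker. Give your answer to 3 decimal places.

In steady state, investment equals break-even investment: s·k^α = (n + δ)·k.
Dividing both sides by k: k^(1−α) = s / (n + δ).
k^0.75 = 0.19 / (0.017 + 0.088) = 0.19 / 0.105 = 1.8095
k* = 1.8095^(1/0.75) ≈ 2.2050
y* = (k*)^α = 2.2050^0.25 ≈ 1.2186
c* = (1 − s)·y* = (1 − 0.19) × 1.2186 ≈ 0.9871

c* = 0.987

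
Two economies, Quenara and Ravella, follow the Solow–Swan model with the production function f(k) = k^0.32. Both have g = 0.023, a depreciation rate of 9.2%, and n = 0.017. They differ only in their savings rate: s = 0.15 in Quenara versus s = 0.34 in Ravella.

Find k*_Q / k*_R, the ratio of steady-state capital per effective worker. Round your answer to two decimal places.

Steady-state k* = [s/(n + g + δ)]^(1/(1−α)), so the ratio is [ (s_Q/(n + g + δ)_Q) / (s_R/(n + g + δ)_R) ]^1.4706.
s_Q/(n + g + δ)_Q = 0.15/0.132 = 1.1364; s_R/(n + g + δ)_R = 0.34/0.132 = 2.5758.
Ratio = (1.1364/2.5758)^1.4706 = 0.4412^1.4706 ≈ 0.3002

k*_Q / k*_R ≈ 0.30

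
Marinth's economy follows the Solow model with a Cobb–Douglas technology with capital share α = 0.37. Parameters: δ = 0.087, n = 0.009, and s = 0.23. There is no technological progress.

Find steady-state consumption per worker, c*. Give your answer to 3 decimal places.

c* = 1.286

At the steady state, Δk = 0, so s·k^α = (n + δ)·k.
Dividing both sides by k: k^(1−α) = s / (n + δ).
k^0.63 = 0.23 / (0.009 + 0.087) = 0.23 / 0.096 = 2.3958
k* = 2.3958^(1/0.63) ≈ 4.0022
y* = (k*)^α = 4.0022^0.37 ≈ 1.6705
c* = (1 − s)·y* = (1 − 0.23) × 1.6705 ≈ 1.2863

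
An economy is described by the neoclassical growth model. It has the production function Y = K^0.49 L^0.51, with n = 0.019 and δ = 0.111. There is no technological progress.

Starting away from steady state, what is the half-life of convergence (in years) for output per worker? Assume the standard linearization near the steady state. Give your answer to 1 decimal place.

t_½ ≈ 10.5 years

Near the steady state the convergence rate is λ = (1 − α)(n + δ).
λ = (1 − 0.49) × 0.130 = 0.51 × 0.130 = 0.0663
Half-life = ln 2 / λ = 0.6931 / 0.0663 ≈ 10.45 years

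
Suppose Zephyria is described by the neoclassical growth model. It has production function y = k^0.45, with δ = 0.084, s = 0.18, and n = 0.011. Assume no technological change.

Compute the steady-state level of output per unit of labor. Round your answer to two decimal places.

In steady state, investment equals break-even investment: s·k^α = (n + δ)·k.
Rearranging, k^(1−α) = s / (n + δ).
k^0.55 = 0.18 / (0.011 + 0.084) = 0.18 / 0.095 = 1.8947
k* = 1.8947^(1/0.55) ≈ 3.1961
y* = (k*)^α = 3.1961^0.45 ≈ 1.6869

y* ≈ 1.69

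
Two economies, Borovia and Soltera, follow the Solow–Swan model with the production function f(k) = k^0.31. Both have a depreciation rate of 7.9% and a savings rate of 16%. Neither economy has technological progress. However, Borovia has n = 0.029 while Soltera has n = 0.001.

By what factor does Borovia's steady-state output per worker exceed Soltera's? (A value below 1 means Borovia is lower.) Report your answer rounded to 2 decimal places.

Steady-state y* = [s/(n + δ)]^(α/(1−α)), so the ratio is [ (s_B/(n + δ)_B) / (s_S/(n + δ)_S) ]^0.4493.
s_B/(n + δ)_B = 0.16/0.108 = 1.4815; s_S/(n + δ)_S = 0.16/0.080 = 2.0000.
Ratio = (1.4815/2.0000)^0.4493 = 0.7408^0.4493 ≈ 0.8739

y*_B / y*_S ≈ 0.87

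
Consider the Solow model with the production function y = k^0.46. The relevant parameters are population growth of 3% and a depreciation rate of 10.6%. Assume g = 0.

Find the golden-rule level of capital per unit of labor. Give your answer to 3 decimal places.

The golden rule sets f'(k) = n + δ, i.e. α·k^(α−1) = n + δ.
So k^(1−α) = α / (n + δ) = 0.46 / 0.136 = 3.3824.
k_gold = 3.3824^(1/0.54) ≈ 9.5509

k_gold ≈ 9.551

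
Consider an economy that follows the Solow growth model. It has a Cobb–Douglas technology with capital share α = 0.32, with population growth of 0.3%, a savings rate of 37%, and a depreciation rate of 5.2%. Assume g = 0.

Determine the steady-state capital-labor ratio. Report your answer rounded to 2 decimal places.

k* ≈ 16.50

At the steady state, Δk = 0, so s·k^α = (n + δ)·k.
Dividing both sides by k: k^(1−α) = s / (n + δ).
k^0.68 = 0.37 / (0.003 + 0.052) = 0.37 / 0.055 = 6.7273
k* = 6.7273^(1/0.68) ≈ 16.4973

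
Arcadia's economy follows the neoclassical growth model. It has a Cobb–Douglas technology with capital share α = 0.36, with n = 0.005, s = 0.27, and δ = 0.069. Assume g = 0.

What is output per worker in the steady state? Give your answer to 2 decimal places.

y* ≈ 2.07

At the steady state, Δk = 0, so s·k^α = (n + δ)·k.
Dividing both sides by k: k^(1−α) = s / (n + δ).
k^0.64 = 0.27 / (0.005 + 0.069) = 0.27 / 0.074 = 3.6486
k* = 3.6486^(1/0.64) ≈ 7.5565
y* = (k*)^α = 7.5565^0.36 ≈ 2.0711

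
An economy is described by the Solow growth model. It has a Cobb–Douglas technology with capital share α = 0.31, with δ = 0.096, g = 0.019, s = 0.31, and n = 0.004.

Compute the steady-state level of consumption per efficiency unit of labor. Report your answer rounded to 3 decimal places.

At the steady state, Δk = 0, so s·k^α = (n + g + δ)·k.
Rearranging, k^(1−α) = s / (n + g + δ).
k^0.69 = 0.31 / (0.004 + 0.019 + 0.096) = 0.31 / 0.119 = 2.6050
k* = 2.6050^(1/0.69) ≈ 4.0052
y* = (k*)^α = 4.0052^0.31 ≈ 1.5375
c* = (1 − s)·y* = (1 − 0.31) × 1.5375 ≈ 1.0609

c* ≈ 1.061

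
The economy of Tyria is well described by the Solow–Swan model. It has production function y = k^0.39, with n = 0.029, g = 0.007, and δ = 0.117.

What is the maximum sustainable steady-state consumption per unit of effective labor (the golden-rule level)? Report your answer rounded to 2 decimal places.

At the golden rule, f'(k) = n + g + δ, so α·k^(α−1) = n + g + δ and k_gold = (α/(n + g + δ))^(1/(1−α)).
k_gold = (0.39/0.153)^(1/0.61) = 2.5490^1.6393 ≈ 4.6362
c_gold = f(k_gold) − (n + g + δ)·k_gold = 1.8189 − 0.153×4.6362 ≈ 1.1096

c_gold ≈ 1.11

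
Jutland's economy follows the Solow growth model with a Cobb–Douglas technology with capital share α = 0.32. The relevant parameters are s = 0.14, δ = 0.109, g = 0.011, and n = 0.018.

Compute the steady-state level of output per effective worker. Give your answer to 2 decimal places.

Steady state requires s·f(k) = (n + g + δ)·k, i.e. s·k^α = (n + g + δ)·k.
Rearranging, k^(1−α) = s / (n + g + δ).
k^0.68 = 0.14 / (0.018 + 0.011 + 0.109) = 0.14 / 0.138 = 1.0145
k* = 1.0145^(1/0.68) ≈ 1.0214
y* = (k*)^α = 1.0214^0.32 ≈ 1.0068

y* ≈ 1.01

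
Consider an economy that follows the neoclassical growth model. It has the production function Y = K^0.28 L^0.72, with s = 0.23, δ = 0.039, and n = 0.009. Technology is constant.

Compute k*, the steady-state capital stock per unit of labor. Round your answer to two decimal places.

Steady state requires s·f(k) = (n + δ)·k, i.e. s·k^α = (n + δ)·k.
Rearranging, k^(1−α) = s / (n + δ).
k^0.72 = 0.23 / (0.009 + 0.039) = 0.23 / 0.048 = 4.7917
k* = 4.7917^(1/0.72) ≈ 8.8130

k* = 8.81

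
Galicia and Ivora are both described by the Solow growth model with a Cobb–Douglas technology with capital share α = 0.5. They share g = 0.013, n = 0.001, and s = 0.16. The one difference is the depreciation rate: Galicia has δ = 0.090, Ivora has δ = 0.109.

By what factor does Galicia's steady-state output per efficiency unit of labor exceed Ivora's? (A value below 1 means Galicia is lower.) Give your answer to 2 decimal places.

y*_G / y*_I ≈ 1.18

Steady-state y* = [s/(n + g + δ)]^(α/(1−α)), so the ratio is [ (s_G/(n + g + δ)_G) / (s_I/(n + g + δ)_I) ]^1.
s_G/(n + g + δ)_G = 0.16/0.104 = 1.5385; s_I/(n + g + δ)_I = 0.16/0.123 = 1.3008.
Ratio = (1.5385/1.3008)^1 = 1.1827^1 ≈ 1.1827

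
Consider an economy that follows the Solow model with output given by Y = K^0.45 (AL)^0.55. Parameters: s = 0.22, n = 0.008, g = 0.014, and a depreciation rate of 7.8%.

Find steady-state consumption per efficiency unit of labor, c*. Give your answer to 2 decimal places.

c* = 1.49

At the steady state, Δk = 0, so s·k^α = (n + g + δ)·k.
Dividing both sides by k: k^(1−α) = s / (n + g + δ).
k^0.55 = 0.22 / (0.008 + 0.014 + 0.078) = 0.22 / 0.100 = 2.2000
k* = 2.2000^(1/0.55) ≈ 4.1936
y* = (k*)^α = 4.1936^0.45 ≈ 1.9062
c* = (1 − s)·y* = (1 − 0.22) × 1.9062 ≈ 1.4868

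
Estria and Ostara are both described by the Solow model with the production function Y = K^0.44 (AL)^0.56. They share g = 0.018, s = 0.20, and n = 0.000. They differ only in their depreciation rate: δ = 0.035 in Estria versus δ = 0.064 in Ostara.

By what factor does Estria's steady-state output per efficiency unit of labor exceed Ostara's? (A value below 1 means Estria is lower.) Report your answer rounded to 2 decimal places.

ratio ≈ 1.41

Steady-state y* = [s/(n + g + δ)]^(α/(1−α)), so the ratio is [ (s_E/(n + g + δ)_E) / (s_O/(n + g + δ)_O) ]^0.7857.
s_E/(n + g + δ)_E = 0.20/0.053 = 3.7736; s_O/(n + g + δ)_O = 0.20/0.082 = 2.4390.
Ratio = (3.7736/2.4390)^0.7857 = 1.5472^0.7857 ≈ 1.4091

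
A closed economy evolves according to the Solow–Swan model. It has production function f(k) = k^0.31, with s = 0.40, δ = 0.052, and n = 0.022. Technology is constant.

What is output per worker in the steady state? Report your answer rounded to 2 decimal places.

At the steady state, Δk = 0, so s·k^α = (n + δ)·k.
Dividing both sides by k: k^(1−α) = s / (n + δ).
k^0.69 = 0.40 / (0.022 + 0.052) = 0.40 / 0.074 = 5.4054
k* = 5.4054^(1/0.69) ≈ 11.5364
y* = (k*)^α = 11.5364^0.31 ≈ 2.1342

y* ≈ 2.13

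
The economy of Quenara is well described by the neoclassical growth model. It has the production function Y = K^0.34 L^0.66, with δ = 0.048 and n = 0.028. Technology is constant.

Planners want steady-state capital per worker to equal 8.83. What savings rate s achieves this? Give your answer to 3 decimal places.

s ≈ 0.320

Steady state requires s·f(k) = (n + δ)·k, i.e. s·k^α = (n + δ)·k.
So s / (n + δ) = (k*)^(1−α) = 8.83^0.66 = 4.2105.
Therefore s = 4.2105 × (n + δ) = 4.2105 × 0.076 = 0.3200.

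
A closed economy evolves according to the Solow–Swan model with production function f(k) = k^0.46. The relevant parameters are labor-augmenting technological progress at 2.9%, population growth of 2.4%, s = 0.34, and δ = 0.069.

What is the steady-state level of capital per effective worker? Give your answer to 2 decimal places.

In steady state, investment equals break-even investment: s·k^α = (n + g + δ)·k.
Rearranging, k^(1−α) = s / (n + g + δ).
k^0.54 = 0.34 / (0.024 + 0.029 + 0.069) = 0.34 / 0.122 = 2.7869
k* = 2.7869^(1/0.54) ≈ 6.6727

k* = 6.67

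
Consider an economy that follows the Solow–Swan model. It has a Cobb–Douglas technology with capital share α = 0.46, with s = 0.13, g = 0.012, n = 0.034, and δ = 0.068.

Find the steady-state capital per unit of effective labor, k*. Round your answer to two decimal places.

At the steady state, Δk = 0, so s·k^α = (n + g + δ)·k.
Rearranging, k^(1−α) = s / (n + g + δ).
k^0.54 = 0.13 / (0.034 + 0.012 + 0.068) = 0.13 / 0.114 = 1.1404
k* = 1.1404^(1/0.54) ≈ 1.2754

k* ≈ 1.28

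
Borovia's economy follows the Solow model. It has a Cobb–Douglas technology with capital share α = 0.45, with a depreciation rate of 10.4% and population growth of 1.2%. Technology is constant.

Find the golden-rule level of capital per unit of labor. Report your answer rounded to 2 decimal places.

The golden rule sets f'(k) = n + δ, i.e. α·k^(α−1) = n + δ.
So k^(1−α) = α / (n + δ) = 0.45 / 0.116 = 3.8793.
k_gold = 3.8793^(1/0.55) ≈ 11.7614

k_gold ≈ 11.76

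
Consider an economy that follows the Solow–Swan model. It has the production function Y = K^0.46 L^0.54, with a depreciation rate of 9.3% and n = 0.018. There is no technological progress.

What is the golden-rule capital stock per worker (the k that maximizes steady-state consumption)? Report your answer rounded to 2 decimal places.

The golden rule sets f'(k) = n + δ, i.e. α·k^(α−1) = n + δ.
So k^(1−α) = α / (n + δ) = 0.46 / 0.111 = 4.1441.
k_gold = 4.1441^(1/0.54) ≈ 13.9120

k_gold ≈ 13.91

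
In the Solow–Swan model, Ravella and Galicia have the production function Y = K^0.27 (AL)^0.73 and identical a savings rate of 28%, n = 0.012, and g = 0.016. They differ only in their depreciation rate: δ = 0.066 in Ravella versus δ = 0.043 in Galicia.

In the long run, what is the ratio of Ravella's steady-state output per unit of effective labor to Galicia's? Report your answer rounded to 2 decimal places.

Steady-state y* = [s/(n + g + δ)]^(α/(1−α)), so the ratio is [ (s_R/(n + g + δ)_R) / (s_G/(n + g + δ)_G) ]^0.3699.
s_R/(n + g + δ)_R = 0.28/0.094 = 2.9787; s_G/(n + g + δ)_G = 0.28/0.071 = 3.9437.
Ratio = (2.9787/3.9437)^0.3699 = 0.7553^0.3699 ≈ 0.9014

y*_R / y*_G ≈ 0.90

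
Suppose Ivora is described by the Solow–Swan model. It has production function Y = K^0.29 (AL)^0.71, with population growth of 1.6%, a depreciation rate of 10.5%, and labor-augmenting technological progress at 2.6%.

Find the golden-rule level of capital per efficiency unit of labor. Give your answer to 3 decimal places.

The golden rule sets f'(k) = n + g + δ, i.e. α·k^(α−1) = n + g + δ.
So k^(1−α) = α / (n + g + δ) = 0.29 / 0.147 = 1.9728.
k_gold = 1.9728^(1/0.71) ≈ 2.6038

k_gold ≈ 2.604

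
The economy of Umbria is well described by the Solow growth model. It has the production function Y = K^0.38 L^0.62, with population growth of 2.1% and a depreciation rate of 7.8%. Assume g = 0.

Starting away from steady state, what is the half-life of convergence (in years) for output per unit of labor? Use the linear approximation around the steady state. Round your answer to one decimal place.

Near the steady state the convergence rate is λ = (1 − α)(n + δ).
λ = (1 − 0.38) × 0.099 = 0.62 × 0.099 = 0.06138
Half-life = ln 2 / λ = 0.6931 / 0.06138 ≈ 11.29 years

about 11.3 years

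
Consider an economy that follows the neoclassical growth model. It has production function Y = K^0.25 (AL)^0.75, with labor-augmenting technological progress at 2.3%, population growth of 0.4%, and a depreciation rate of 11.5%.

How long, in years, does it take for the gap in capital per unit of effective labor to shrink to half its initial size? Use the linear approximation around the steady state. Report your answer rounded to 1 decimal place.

Near the steady state the convergence rate is λ = (1 − α)(n + g + δ).
λ = (1 − 0.25) × 0.142 = 0.75 × 0.142 = 0.1065
Half-life = ln 2 / λ = 0.6931 / 0.1065 ≈ 6.51 years

half-life ≈ 6.5 years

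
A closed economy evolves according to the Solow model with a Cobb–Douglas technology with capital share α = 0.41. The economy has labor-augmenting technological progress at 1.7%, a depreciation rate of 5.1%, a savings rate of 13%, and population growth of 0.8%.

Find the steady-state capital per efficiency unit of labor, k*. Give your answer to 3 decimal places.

Steady state requires s·f(k) = (n + g + δ)·k, i.e. s·k^α = (n + g + δ)·k.
Dividing both sides by k: k^(1−α) = s / (n + g + δ).
k^0.59 = 0.13 / (0.008 + 0.017 + 0.051) = 0.13 / 0.076 = 1.7105
k* = 1.7105^(1/0.59) ≈ 2.4838

k* ≈ 2.484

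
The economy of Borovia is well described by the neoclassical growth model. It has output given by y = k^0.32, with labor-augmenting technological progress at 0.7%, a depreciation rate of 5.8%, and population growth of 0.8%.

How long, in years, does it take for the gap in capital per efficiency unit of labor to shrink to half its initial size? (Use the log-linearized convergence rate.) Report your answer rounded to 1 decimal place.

about 14.0 years

Near the steady state the convergence rate is λ = (1 − α)(n + g + δ).
λ = (1 − 0.32) × 0.073 = 0.68 × 0.073 = 0.04964
Half-life = ln 2 / λ = 0.6931 / 0.04964 ≈ 13.96 years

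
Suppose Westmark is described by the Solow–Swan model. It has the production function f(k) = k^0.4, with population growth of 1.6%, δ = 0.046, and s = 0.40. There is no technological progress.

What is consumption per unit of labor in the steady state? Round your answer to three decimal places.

c* ≈ 2.079

Steady state requires s·f(k) = (n + δ)·k, i.e. s·k^α = (n + δ)·k.
Dividing both sides by k: k^(1−α) = s / (n + δ).
k^0.6 = 0.40 / (0.016 + 0.046) = 0.40 / 0.062 = 6.4516
k* = 6.4516^(1/0.6) ≈ 22.3587
y* = (k*)^α = 22.3587^0.4 ≈ 3.4656
c* = (1 − s)·y* = (1 − 0.40) × 3.4656 ≈ 2.0794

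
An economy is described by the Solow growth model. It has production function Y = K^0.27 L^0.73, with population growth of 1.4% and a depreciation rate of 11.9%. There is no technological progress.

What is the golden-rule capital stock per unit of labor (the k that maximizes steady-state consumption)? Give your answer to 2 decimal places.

The golden rule sets f'(k) = n + δ, i.e. α·k^(α−1) = n + δ.
So k^(1−α) = α / (n + δ) = 0.27 / 0.133 = 2.0301.
k_gold = 2.0301^(1/0.73) ≈ 2.6379

k_gold ≈ 2.64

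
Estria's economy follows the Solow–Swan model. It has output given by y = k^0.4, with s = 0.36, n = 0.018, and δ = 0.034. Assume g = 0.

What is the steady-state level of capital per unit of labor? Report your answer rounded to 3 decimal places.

In steady state, investment equals break-even investment: s·k^α = (n + δ)·k.
Rearranging, k^(1−α) = s / (n + δ).
k^0.6 = 0.36 / (0.018 + 0.034) = 0.36 / 0.052 = 6.9231
k* = 6.9231^(1/0.6) ≈ 25.1479

k* ≈ 25.148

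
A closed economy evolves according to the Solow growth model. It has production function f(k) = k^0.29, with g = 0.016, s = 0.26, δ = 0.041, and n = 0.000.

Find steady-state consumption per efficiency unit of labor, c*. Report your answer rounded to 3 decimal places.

Steady state requires s·f(k) = (n + g + δ)·k, i.e. s·k^α = (n + g + δ)·k.
Rearranging, k^(1−α) = s / (n + g + δ).
k^0.71 = 0.26 / (0.000 + 0.016 + 0.041) = 0.26 / 0.057 = 4.5614
k* = 4.5614^(1/0.71) ≈ 8.4783
y* = (k*)^α = 8.4783^0.29 ≈ 1.8587
c* = (1 − s)·y* = (1 − 0.26) × 1.8587 ≈ 1.3754

c* = 1.375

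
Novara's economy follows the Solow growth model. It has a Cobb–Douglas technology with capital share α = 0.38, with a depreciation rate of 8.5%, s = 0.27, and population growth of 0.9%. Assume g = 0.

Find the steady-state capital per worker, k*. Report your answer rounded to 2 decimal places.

Steady state requires s·f(k) = (n + δ)·k, i.e. s·k^α = (n + δ)·k.
Rearranging, k^(1−α) = s / (n + δ).
k^0.62 = 0.27 / (0.009 + 0.085) = 0.27 / 0.094 = 2.8723
k* = 2.8723^(1/0.62) ≈ 5.4838

k* = 5.48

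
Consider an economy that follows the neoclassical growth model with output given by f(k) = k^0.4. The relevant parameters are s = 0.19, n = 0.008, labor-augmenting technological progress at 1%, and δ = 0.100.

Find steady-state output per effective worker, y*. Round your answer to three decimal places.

At the steady state, Δk = 0, so s·k^α = (n + g + δ)·k.
Dividing both sides by k: k^(1−α) = s / (n + g + δ).
k^0.6 = 0.19 / (0.008 + 0.010 + 0.100) = 0.19 / 0.118 = 1.6102
k* = 1.6102^(1/0.6) ≈ 2.2121
y* = (k*)^α = 2.2121^0.4 ≈ 1.3738

y* = 1.374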